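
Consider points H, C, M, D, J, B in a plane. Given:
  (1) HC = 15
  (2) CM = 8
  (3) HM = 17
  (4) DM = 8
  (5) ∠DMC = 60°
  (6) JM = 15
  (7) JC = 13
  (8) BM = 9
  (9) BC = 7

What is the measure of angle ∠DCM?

Step 1: By the law of cosines on triangle CMD: CD² = 8² + 8² − 2·8·8·cos(60°) = 64, so CD = 8.
Step 2: By the inverse law of cosines on triangle DCM: cos(∠DCM) = (8² + 8² − 8²) / (2·8·8) = 64/128 = 0.5, so ∠DCM = 60°.

Therefore, the measure of angle ∠DCM = 60°.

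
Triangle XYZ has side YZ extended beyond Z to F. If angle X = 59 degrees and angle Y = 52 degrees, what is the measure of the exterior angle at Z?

The interior angle at Z is 180 - 59 - 52 = 69 degrees.
The exterior angle and interior angle at Z are supplementary:
Exterior angle = 180 - 69 = 111 degrees.

111 degrees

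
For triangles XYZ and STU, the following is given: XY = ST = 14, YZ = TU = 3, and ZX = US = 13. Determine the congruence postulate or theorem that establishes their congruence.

Consider the given information: XY = ST = 14, YZ = TU = 3, and ZX = US = 13
This is not SAS or AAS: SAS requires two sides and the included angle between them. AAS requires two angles and a non-included side.
The correct criterion is SSS. All three pairs of corresponding sides are equal (Side-Side-Side).

SSS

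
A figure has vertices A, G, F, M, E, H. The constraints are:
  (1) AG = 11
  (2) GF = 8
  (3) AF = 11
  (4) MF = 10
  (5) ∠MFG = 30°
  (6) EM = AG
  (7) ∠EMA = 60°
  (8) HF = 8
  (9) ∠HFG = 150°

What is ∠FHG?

Step 1: By the law of cosines on triangle HFG: HG² = 8² + 8² − 2·8·8·cos(150°) = 238.85, so HG ≈ 15.45.
Step 2: By the inverse law of cosines on triangle FHG: cos(∠FHG) = (8² + 15.45² − 8²) / (2·8·15.45) = 238.85/247.28 = 0.9659, so ∠FHG = 15°.

Therefore, the measure of angle ∠FHG = 15°.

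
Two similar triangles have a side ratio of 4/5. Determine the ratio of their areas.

Area ratio = (side ratio)^2 = (4/5)^2 = 16:25.

16:25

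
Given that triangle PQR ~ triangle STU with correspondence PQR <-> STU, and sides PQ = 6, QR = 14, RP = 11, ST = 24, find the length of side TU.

Since the triangles are similar, the ratio of corresponding sides is constant.
Scale factor k = ST / PQ = 24 / 6 = 4
TU = k * QR = 4 * 14 = 56

56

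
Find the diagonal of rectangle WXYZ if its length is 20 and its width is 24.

d = sqrt(20^2 + 24^2) = sqrt(976) = 4*sqrt(61)

4*sqrt(61)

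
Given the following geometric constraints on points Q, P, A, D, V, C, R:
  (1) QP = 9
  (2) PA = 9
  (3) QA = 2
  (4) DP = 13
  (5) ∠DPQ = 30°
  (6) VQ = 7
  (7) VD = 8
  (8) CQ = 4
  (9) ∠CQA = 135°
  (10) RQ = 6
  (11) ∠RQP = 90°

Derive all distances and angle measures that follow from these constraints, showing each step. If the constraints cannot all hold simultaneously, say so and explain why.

The constraints are consistent.

Step 1: From QP = 9, PD = 13, and ∠QPD = 30°, by the law of cosines:
  QD² = QP² + PD² - 2·QP·PD·cos(30°) = 81 + 169 - 202.6 = 47.35
  QD ≈ 6.88

Step 2: From PQ = 9, QR = 6, and ∠PQR = 90°, by the law of cosines:
  PR² = PQ² + QR² - 2·PQ·QR·cos(90°) = 81 + 36 - 0 = 117
  PR = 3·√13

Step 3: From AQ = 2, QC = 4, and ∠AQC = 135°, by the law of cosines:
  AC² = AQ² + QC² - 2·AQ·QC·cos(135°) = 4 + 16 + 11.31 = 31.31
  AC ≈ 5.6

Step 4: From QA = 2, QP = 9, AP = 9, by the inverse law of cosines:
  cos(∠AQP) = (QA² + QP² - AP²) / (2·QA·QP)
  ∠AQP = 83.62°

Step 5: From PA = 9, PQ = 9, AQ = 2, by the inverse law of cosines:
  cos(∠APQ) = (PA² + PQ² - AQ²) / (2·PA·PQ)
  ∠APQ = 12.76°

Step 6: From AP = 9, AQ = 2, PQ = 9, by the inverse law of cosines:
  cos(∠PAQ) = (AP² + AQ² - PQ²) / (2·AP·AQ)
  ∠PAQ = 83.62°

Step 7: From QD = 6.88, QP = 9, DP = 13, by the inverse law of cosines:
  cos(∠DQP) = (QD² + QP² - DP²) / (2·QD·QP)
  ∠DQP = 109.16°

Step 8: From QD = 6.88, QV = 7, DV = 8, by the inverse law of cosines:
  cos(∠DQV) = (QD² + QV² - DV²) / (2·QD·QV)
  ∠DQV = 70.38°

Step 9: From PQ = 9, PR = 3·√13, QR = 6, by the inverse law of cosines:
  cos(∠QPR) = (PQ² + PR² - QR²) / (2·PQ·PR)
  ∠QPR = 33.69°

Step 10: From AC = 5.6, AQ = 2, CQ = 4, by the inverse law of cosines:
  cos(∠CAQ) = (AC² + AQ² - CQ²) / (2·AC·AQ)
  ∠CAQ = 30.36°

Step 11: From DP = 13, DQ = 6.88, PQ = 9, by the inverse law of cosines:
  cos(∠PDQ) = (DP² + DQ² - PQ²) / (2·DP·DQ)
  ∠PDQ = 40.84°

Step 12: From DQ = 6.88, DV = 8, QV = 7, by the inverse law of cosines:
  cos(∠QDV) = (DQ² + DV² - QV²) / (2·DQ·DV)
  ∠QDV = 55.51°

Step 13: From VD = 8, VQ = 7, DQ = 6.88, by the inverse law of cosines:
  cos(∠DVQ) = (VD² + VQ² - DQ²) / (2·VD·VQ)
  ∠DVQ = 54.12°

Step 14: From CA = 5.6, CQ = 4, AQ = 2, by the inverse law of cosines:
  cos(∠ACQ) = (CA² + CQ² - AQ²) / (2·CA·CQ)
  ∠ACQ = 14.64°

Step 15: From RP = 3·√13, RQ = 6, PQ = 9, by the inverse law of cosines:
  cos(∠PRQ) = (RP² + RQ² - PQ²) / (2·RP·RQ)
  ∠PRQ = 56.31°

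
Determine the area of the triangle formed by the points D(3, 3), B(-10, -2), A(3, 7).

Shoelace: Area = (1/2)|3(-2-7) + -10(7-3) + 3(3--2)| = (1/2)(52) = 26

26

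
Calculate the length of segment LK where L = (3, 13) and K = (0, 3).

d = sqrt((0 - 3)^2 + (3 - 13)^2)
d = sqrt(-3^2 + -10^2)
d = sqrt(9 + 100)
d = sqrt(109)

sqrt(109)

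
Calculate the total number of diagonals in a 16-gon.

Each of the 16 vertices connects to 13 non-adjacent vertices via diagonals.
Total connections = 16 × 13 = 208, but each diagonal is counted twice.
Number of diagonals = 208 / 2 = 104.

104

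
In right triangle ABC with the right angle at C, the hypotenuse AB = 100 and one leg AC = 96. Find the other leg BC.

BC = sqrt(100^2 - 96^2) = sqrt(784) = 28

28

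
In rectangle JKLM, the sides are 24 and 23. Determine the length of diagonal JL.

A rectangle's diagonal splits it into two right triangles, with the diagonal as the hypotenuse.
By the Pythagorean theorem, d^2 = 24^2 + 23^2 = 1105.
Therefore d = sqrt(1105).

sqrt(1105)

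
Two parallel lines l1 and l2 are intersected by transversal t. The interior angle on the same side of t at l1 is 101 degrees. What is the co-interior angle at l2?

Co-interior angles sum to 180: 180 - 101 = 79 degrees.

79 degrees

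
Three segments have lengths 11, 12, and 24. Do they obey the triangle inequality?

No.
The triangle inequality is violated: 11 + 12 = 23 ≤ 24.
These lengths cannot form a triangle.

No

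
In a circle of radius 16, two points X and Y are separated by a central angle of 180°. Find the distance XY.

Drop a perpendicular from the center to the chord, bisecting both the chord and the central angle.
Each half-chord = r sin(θ/2) = 16 sin(90°).
The full chord = 2 × 16 × sin(90°) = 32.

32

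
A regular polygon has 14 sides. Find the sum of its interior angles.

The sum of interior angles of an n-sided polygon is (n - 2) * 180.
For n = 14: (14 - 2) * 180 = 12 * 180 = 2160 degrees.

2160 degrees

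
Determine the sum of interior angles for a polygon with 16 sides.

The sum of interior angles of an n-sided polygon is (n - 2) * 180.
For n = 16: (16 - 2) * 180 = 14 * 180 = 2520 degrees.

2520 degrees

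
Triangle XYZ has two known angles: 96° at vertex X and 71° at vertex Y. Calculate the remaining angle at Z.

angle Z = 180 - 96 - 71 = 13 degrees.

13 degrees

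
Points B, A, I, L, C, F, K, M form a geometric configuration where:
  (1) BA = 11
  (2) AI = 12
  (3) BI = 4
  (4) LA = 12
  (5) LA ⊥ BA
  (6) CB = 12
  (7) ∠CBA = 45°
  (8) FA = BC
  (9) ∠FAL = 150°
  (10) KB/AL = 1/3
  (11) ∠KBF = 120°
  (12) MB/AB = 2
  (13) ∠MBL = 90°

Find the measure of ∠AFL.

From the given relations: FA = BC = 12.
Step 1: By the law of cosines on triangle FAL: FL² = 12² + 12² − 2·12·12·cos(150°) = 537.42, so FL ≈ 23.18.
Step 2: By the inverse law of cosines on triangle AFL: cos(∠AFL) = (12² + 23.18² − 12²) / (2·12·23.18) = 537.42/556.37 = 0.9659, so ∠AFL = 15°.

Therefore, the measure of angle ∠AFL = 15°.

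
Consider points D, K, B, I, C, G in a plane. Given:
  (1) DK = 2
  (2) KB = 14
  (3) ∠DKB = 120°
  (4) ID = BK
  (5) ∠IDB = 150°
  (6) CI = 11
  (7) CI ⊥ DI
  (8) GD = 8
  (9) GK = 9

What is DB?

Step 1: By the law of cosines on triangle DKB: DB² = 2² + 14² − 2·2·14·cos(120°) = 228, so DB = 2·√57.

Therefore, the length of DB = 2·√57.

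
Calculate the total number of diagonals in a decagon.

Total line segments between 10 vertices = C(10,2) = 45.
Subtract the 10 sides: 45 - 10 = 35 diagonals.

35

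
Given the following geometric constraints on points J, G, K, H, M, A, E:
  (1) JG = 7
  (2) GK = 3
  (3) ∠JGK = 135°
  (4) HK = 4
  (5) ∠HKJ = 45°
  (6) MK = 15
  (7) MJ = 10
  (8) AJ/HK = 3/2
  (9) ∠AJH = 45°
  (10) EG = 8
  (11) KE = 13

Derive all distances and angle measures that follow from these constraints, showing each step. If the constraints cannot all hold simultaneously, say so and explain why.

These constraints are not satisfiable: by the triangle inequality in triangle GKE, (2) GK = 3 and (10) EG = 8 force KE ≤ 3 + 8 = 11, but (11) says KE = 13. No planar figure meets all of them, so nothing further can be derived.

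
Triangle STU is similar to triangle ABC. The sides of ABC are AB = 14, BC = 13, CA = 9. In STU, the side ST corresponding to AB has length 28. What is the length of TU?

Similar triangles have proportional sides. Setting up the proportion:
ST / AB = TU / BC
28 / 14 = TU / 13
TU = 13 * 28 / 14 = 26.

26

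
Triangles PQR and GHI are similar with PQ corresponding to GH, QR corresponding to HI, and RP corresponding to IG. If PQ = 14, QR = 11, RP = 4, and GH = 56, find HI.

Since the triangles are similar, the ratio of corresponding sides is constant.
Scale factor k = GH / PQ = 56 / 14 = 4
HI = k * QR = 4 * 11 = 44

44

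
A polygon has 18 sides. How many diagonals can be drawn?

Each of the 18 vertices connects to 15 non-adjacent vertices via diagonals.
Total connections = 18 × 15 = 270, but each diagonal is counted twice.
Number of diagonals = 270 / 2 = 135.

135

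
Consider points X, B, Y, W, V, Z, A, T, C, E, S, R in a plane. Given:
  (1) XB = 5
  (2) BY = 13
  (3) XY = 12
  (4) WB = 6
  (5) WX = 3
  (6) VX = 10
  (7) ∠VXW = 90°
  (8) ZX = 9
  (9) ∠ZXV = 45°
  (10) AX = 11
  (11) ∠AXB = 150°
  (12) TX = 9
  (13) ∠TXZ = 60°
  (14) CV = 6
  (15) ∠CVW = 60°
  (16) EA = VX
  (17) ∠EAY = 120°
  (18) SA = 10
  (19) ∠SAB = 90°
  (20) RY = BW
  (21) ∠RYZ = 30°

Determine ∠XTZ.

Step 1: By the law of cosines on triangle TXZ: TZ² = 9² + 9² − 2·9·9·cos(60°) = 81, so TZ = 9.
Step 2: By the inverse law of cosines on triangle XTZ: cos(∠XTZ) = (9² + 9² − 9²) / (2·9·9) = 81/162 = 0.5, so ∠XTZ = 60°.

Therefore, the measure of angle ∠XTZ = 60°.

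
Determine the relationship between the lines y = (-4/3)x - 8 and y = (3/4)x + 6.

Slope of line 1: m1 = -4/3
Slope of line 2: m2 = 3/4
Two lines are perpendicular when the product of their slopes is -1 (negative reciprocals).
m1 * m2 = (-4/3) * (3/4) = -1, confirming perpendicularity.

Perpendicular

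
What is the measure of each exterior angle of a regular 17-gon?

Each exterior angle of a regular n-gon is 360 / n.
For n = 17: 360 / 17 = 360/17 degrees.

360/17 degrees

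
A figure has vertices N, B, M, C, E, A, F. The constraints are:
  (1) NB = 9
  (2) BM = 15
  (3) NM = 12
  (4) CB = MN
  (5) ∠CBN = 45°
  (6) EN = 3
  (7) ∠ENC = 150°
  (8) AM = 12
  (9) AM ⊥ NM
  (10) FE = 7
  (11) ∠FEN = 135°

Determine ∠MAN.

Step 1: By the law of cosines on triangle AMN: AN² = 12² + 12² − 2·12·12·cos(90°) = 288, so AN = 12·√2.
Step 2: By the inverse law of cosines on triangle MAN: cos(∠MAN) = (12² + (12·√2)² − 12²) / (2·12·12·√2) = 288/407.29 = 0.7071, so ∠MAN = 45°.

Therefore, the measure of angle ∠MAN = 45°.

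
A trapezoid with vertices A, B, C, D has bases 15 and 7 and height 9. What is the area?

A trapezoid's area equals the midsegment times the height.
The midsegment is (15 + 7) / 2 = 11.
Area = 11 * 9 = 99.

99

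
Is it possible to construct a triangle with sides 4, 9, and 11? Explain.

For three segments to close into a triangle, no single side can be as long as the other two combined.
The longest side is 11, and 4 + 9 = 13 > 11.
A triangle can be formed.

Yes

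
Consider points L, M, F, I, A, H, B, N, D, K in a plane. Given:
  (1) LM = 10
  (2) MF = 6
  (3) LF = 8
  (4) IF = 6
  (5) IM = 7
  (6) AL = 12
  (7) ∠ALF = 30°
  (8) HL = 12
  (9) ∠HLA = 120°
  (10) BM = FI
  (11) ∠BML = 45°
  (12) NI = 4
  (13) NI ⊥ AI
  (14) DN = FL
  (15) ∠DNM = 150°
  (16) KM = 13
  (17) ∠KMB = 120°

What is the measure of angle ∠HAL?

Step 1: By the law of cosines on triangle ALH: AH² = 12² + 12² − 2·12·12·cos(120°) = 432, so AH = 12·√3.
Step 2: By the inverse law of cosines on triangle HAL: cos(∠HAL) = ((12·√3)² + 12² − 12²) / (2·12·√3·12) = 432/498.83 = 0.866, so ∠HAL = 30°.

Therefore, the measure of angle ∠HAL = 30°.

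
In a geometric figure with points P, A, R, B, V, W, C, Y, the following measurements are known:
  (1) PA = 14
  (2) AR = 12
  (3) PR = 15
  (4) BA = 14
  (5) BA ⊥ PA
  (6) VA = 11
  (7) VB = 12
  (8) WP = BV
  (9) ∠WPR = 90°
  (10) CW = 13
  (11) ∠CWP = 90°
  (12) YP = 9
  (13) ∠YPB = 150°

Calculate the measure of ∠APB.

Step 1: By the law of cosines on triangle PAB: PB² = 14² + 14² − 2·14·14·cos(90°) = 392, so PB = 14·√2.
Step 2: By the inverse law of cosines on triangle APB: cos(∠APB) = (14² + (14·√2)² − 14²) / (2·14·14·√2) = 392/554.37 = 0.7071, so ∠APB = 45°.

Therefore, the measure of angle ∠APB = 45°.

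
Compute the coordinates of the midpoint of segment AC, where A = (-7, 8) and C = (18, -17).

M = ((x₁ + x₂)/2, (y₁ + y₂)/2)
= ((-7 + 18)/2, (8 + -17)/2)
= (11/2, -9/2) = (11/2, -9/2)

(11/2, -9/2)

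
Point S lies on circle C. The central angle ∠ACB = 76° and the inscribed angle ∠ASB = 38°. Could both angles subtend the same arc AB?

By the inscribed angle theorem, if both angles subtend the same arc, the inscribed angle must be half the central angle.
Half of 76° = 38°, which equals the given inscribed angle of 38°.
Therefore, yes, they correspond to the same arc.

Yes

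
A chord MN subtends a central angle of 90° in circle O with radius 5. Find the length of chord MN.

Chord length = 2r sin(θ/2)
= 2 × 5 × sin(90°/2)
= 2 × 5 × sin(45°)
= 5*sqrt(2)

5*sqrt(2)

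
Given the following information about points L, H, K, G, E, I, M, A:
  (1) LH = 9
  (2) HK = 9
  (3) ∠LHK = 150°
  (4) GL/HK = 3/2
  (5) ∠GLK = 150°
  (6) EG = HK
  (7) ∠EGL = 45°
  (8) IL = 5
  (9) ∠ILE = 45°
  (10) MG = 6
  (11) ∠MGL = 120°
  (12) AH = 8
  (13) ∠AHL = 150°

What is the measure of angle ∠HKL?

Step 1: By the law of cosines on triangle KHL: KL² = 9² + 9² − 2·9·9·cos(150°) = 302.3, so KL ≈ 17.39.
Step 2: By the inverse law of cosines on triangle HKL: cos(∠HKL) = (9² + 17.39² − 9²) / (2·9·17.39) = 302.3/312.96 = 0.9659, so ∠HKL = 15°.

Therefore, the measure of angle ∠HKL = 15°.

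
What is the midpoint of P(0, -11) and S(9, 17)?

The midpoint is the point halfway along the segment.
Move half the horizontal distance: 0 + (9 - 0)/2 = 0 + 9/2 = 9/2
Move half the vertical distance: -11 + (17 - -11)/2 = -11 + 28/2 = 3
Midpoint = (9/2, 3)

(9/2, 3)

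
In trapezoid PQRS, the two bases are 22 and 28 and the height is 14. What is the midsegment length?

The midsegment (median) of a trapezoid connects the midpoints of the non-parallel sides.
Its length is the average of the two bases: (22 + 28) / 2 = 25.

25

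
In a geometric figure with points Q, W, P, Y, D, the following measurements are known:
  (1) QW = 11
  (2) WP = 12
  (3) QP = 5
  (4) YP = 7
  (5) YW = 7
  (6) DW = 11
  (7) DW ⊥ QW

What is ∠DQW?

Step 1: By the law of cosines on triangle QWD: QD² = 11² + 11² − 2·11·11·cos(90°) = 242, so QD = 11·√2.
Step 2: By the inverse law of cosines on triangle DQW: cos(∠DQW) = ((11·√2)² + 11² − 11²) / (2·11·√2·11) = 242/342.24 = 0.7071, so ∠DQW = 45°.

Therefore, the measure of angle ∠DQW = 45°.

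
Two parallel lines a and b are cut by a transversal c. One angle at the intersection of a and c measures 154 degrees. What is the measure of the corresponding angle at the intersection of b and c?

When a transversal crosses parallel lines, angles in the same position at each intersection are called corresponding angles.
These are always equal, so the answer is 154 degrees.

154 degrees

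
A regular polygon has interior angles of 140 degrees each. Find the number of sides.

The exterior angle is the supplement of the interior angle: 180 - 140 = 40 degrees.
Since the exterior angles of any convex polygon sum to 360 degrees, the number of sides is 360 / 40 = 9.

9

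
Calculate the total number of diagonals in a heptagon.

Each of the 7 vertices connects to 4 non-adjacent vertices via diagonals.
Total connections = 7 × 4 = 28, but each diagonal is counted twice.
Number of diagonals = 28 / 2 = 14.

14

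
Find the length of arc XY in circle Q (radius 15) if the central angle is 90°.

Arc length = 2πr × θ/360
= 2π × 15 × 1/4
= 15*pi/2

15*pi/2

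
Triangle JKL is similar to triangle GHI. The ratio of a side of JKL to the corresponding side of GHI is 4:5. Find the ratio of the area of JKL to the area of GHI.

The ratio of areas of similar triangles equals the square of the side ratio.
Side ratio = 4:5
Area ratio = (4/5)^2 = 16/25 = 16:25

16:25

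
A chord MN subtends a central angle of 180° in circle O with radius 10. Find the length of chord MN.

Drop a perpendicular from the center to the chord, bisecting both the chord and the central angle.
Each half-chord = r sin(θ/2) = 10 sin(90°).
The full chord = 2 × 10 × sin(90°) = 20.

20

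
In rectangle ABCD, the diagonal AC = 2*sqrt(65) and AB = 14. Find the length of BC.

The diagonal of a rectangle forms a right triangle with the two sides.
Rearranging the Pythagorean theorem: missing side = sqrt(d^2 - known^2).
= sqrt(260 - 196) = sqrt(64) = 8.

8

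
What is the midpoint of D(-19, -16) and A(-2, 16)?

The midpoint is the average of the coordinates:
x: (-19 + -2)/2 = -21/2
y: (-16 + 16)/2 = 0
Midpoint = (-21/2, 0)

(-21/2, 0)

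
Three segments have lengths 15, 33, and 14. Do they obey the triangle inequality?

Check the triangle inequality: 15 + 14 = 29 ≤ 33.
Since the sum of two sides does not exceed the third, no triangle can be formed.

No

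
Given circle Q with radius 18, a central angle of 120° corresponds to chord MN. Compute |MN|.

Chord length = 2r sin(θ/2)
= 2 × 18 × sin(120°/2)
= 2 × 18 × sin(60°)
= 18*sqrt(3)

18*sqrt(3)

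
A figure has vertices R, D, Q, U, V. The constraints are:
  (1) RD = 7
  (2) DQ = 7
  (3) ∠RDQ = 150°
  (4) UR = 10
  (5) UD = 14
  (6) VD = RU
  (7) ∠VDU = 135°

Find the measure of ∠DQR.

Step 1: By the law of cosines on triangle QDR: QR² = 7² + 7² − 2·7·7·cos(150°) = 182.87, so QR ≈ 13.52.
Step 2: By the inverse law of cosines on triangle DQR: cos(∠DQR) = (7² + 13.52² − 7²) / (2·7·13.52) = 182.87/189.32 = 0.9659, so ∠DQR = 15°.

Therefore, the measure of angle ∠DQR = 15°.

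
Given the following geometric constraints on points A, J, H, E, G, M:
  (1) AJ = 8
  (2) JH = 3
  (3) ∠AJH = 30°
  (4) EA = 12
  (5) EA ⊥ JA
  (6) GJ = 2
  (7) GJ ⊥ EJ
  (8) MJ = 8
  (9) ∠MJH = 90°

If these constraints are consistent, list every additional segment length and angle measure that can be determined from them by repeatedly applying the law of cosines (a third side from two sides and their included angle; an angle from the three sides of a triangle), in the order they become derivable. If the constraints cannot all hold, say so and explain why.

The constraints are consistent. Derivable facts, in order:
After 1 step:
- AH ≈ 5.61
- HM = √73
- JE = 4·√13
After 2 steps:
- EG = 2·√53
- ∠AEJ = 33.69°
- ∠AHJ = 134.48°
- ∠AJE = 56.31°
- ∠HAJ = 15.52°
- ∠HMJ = 20.56°
- ∠JHM = 69.44°
After 3 steps:
- ∠EGJ = 82.1°
- ∠GEJ = 7.9°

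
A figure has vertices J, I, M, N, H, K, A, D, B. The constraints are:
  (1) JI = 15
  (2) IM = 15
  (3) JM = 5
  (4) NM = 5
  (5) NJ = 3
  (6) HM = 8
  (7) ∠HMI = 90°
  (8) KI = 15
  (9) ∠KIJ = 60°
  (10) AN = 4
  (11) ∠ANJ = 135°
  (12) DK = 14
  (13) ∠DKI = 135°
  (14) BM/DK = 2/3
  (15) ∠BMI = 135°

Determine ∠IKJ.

Step 1: By the law of cosines on triangle KIJ: KJ² = 15² + 15² − 2·15·15·cos(60°) = 225, so KJ = 15.
Step 2: By the inverse law of cosines on triangle IKJ: cos(∠IKJ) = (15² + 15² − 15²) / (2·15·15) = 225/450 = 0.5, so ∠IKJ = 60°.

Therefore, the measure of angle ∠IKJ = 60°.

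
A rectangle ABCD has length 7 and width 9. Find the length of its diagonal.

A rectangle's diagonal splits it into two right triangles, with the diagonal as the hypotenuse.
By the Pythagorean theorem, d^2 = 7^2 + 9^2 = 130.
Therefore d = sqrt(130).

sqrt(130)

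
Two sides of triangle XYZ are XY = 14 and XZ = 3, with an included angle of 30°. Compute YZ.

When two sides and the included angle are known, the law of cosines gives the third side.
c^2 = a^2 + b^2 - 2ab cos(C) generalizes the Pythagorean theorem to non-right triangles.
Here: YZ^2 = 196 + 9 - 84*(sqrt(3)/2) = 205 - 42*sqrt(3)
YZ = sqrt(205 - 42*sqrt(3))

sqrt(205 - 42*sqrt(3))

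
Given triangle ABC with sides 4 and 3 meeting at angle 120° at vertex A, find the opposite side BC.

Law of cosines: BC^2 = 4^2 + 3^2 - 2(4)(3)cos(120°) = 37, so BC = sqrt(37).

sqrt(37)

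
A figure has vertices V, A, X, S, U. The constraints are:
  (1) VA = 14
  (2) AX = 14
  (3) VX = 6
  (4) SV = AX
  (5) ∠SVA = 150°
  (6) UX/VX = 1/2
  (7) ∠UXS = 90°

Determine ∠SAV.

From the given relations: SV = AX = 14.
Step 1: By the law of cosines on triangle AVS: AS² = 14² + 14² − 2·14·14·cos(150°) = 731.48, so AS ≈ 27.05.
Step 2: By the inverse law of cosines on triangle SAV: cos(∠SAV) = (27.05² + 14² − 14²) / (2·27.05·14) = 731.48/757.29 = 0.9659, so ∠SAV = 15°.

Therefore, the measure of angle ∠SAV = 15°.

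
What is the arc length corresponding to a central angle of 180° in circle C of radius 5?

Arc length = 2πr × θ/360
= 2π × 5 × 1/2
= 5*pi

5*pi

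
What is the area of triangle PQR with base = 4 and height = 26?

Area = (1/2)(4)(26) = 52

52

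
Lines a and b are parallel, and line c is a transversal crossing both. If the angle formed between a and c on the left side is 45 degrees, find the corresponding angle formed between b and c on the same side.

When a transversal crosses parallel lines, angles in the same position at each intersection are called corresponding angles.
These are always equal, so the answer is 45 degrees.

45 degrees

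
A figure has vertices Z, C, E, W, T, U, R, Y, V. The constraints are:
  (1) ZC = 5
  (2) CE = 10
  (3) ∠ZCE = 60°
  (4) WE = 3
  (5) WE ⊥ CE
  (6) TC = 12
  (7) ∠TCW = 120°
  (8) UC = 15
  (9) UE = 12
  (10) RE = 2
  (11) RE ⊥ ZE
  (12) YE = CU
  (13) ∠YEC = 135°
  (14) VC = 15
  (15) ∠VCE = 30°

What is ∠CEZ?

Step 1: By the law of cosines on triangle ECZ: EZ² = 10² + 5² − 2·10·5·cos(60°) = 75, so EZ = 5·√3.
Step 2: By the inverse law of cosines on triangle CEZ: cos(∠CEZ) = (10² + (5·√3)² − 5²) / (2·10·5·√3) = 150/173.21 = 0.866, so ∠CEZ = 30°.

Therefore, the measure of angle ∠CEZ = 30°.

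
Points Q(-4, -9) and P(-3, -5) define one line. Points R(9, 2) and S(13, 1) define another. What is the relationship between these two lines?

Slope of line 1: m1 = (-5 - -9)/(-3 - -4) = 4/1 = 4
Slope of line 2: m2 = (1 - 2)/(13 - 9) = -1/4 = -1/4
m1 * m2 = -1, so perpendicular.

Perpendicular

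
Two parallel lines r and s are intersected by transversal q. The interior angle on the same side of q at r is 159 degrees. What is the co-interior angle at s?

Co-interior angles (same-side interior) formed by parallel lines and a transversal are supplementary (sum to 180 degrees).
The given angle is 159 degrees.
The co-interior angle = 180 - 159 = 21 degrees.

21 degrees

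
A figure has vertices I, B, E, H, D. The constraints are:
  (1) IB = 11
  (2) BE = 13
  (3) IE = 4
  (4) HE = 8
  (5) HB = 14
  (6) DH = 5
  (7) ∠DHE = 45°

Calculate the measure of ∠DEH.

Step 1: By the law of cosines on triangle EHD: ED² = 8² + 5² − 2·8·5·cos(45°) = 32.43, so ED ≈ 5.69.
Step 2: By the inverse law of cosines on triangle DEH: cos(∠DEH) = (5.69² + 8² − 5²) / (2·5.69·8) = 71.43/91.12 = 0.7839, so ∠DEH = 38.38°.

Therefore, the measure of angle ∠DEH = 38.38°.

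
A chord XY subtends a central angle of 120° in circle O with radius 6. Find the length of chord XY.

Chord length = 2r sin(θ/2)
= 2 × 6 × sin(120°/2)
= 2 × 6 × sin(60°)
= 6*sqrt(3)

6*sqrt(3)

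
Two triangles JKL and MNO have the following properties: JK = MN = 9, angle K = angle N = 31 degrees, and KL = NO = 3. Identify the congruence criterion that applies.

The given information matches SAS: Two pairs of corresponding sides and the included angle are equal (Side-Angle-Side).

SAS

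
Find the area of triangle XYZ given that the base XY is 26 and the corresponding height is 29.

Area = (1/2) * base * height
Area = (1/2) * 26 * 29
Area = 377

377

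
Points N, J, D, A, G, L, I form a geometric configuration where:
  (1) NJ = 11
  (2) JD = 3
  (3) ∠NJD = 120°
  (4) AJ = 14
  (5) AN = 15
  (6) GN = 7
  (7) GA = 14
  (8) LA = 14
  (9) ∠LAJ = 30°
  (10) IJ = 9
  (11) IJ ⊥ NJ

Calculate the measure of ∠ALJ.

Step 1: By the law of cosines on triangle LAJ: LJ² = 14² + 14² − 2·14·14·cos(30°) = 52.52, so LJ ≈ 7.25.
Step 2: By the inverse law of cosines on triangle ALJ: cos(∠ALJ) = (14² + 7.25² − 14²) / (2·14·7.25) = 52.52/202.91 = 0.2588, so ∠ALJ = 75°.

Therefore, the measure of angle ∠ALJ = 75°.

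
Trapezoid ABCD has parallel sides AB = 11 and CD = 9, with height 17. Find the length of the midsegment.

The midsegment of a trapezoid = (base1 + base2) / 2
midsegment = (11 + 9) / 2
midsegment = 20 / 2
midsegment = 10

10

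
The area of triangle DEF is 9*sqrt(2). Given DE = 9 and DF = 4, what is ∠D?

From the SAS area formula Area = (1/2)ab sin(C), rearranging gives sin(C) = 2*Area/(ab).
sin(C) = 2 * 9*sqrt(2) / (36) = sqrt(2)/2.
Therefore C = arcsin(sqrt(2)/2) = 45°.
Since sin(180° - C) = sin(C), the obtuse angle 135° gives the same area, so C = 45° or C = 135°.

45° or 135°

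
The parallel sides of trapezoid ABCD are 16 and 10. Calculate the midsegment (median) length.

midsegment = (16 + 10) / 2 = 26 / 2 = 13

13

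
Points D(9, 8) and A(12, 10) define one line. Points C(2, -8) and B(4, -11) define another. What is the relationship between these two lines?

Slope of line 1: m1 = (10 - 8)/(12 - 9) = 2/3 = 2/3
Slope of line 2: m2 = (-11 - -8)/(4 - 2) = -3/2 = -3/2
m1 * m2 = -1, so perpendicular.

Perpendicular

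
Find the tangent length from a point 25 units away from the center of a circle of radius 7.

The tangent, radius, and line from the external point to the center form a right triangle.
The right angle is where the tangent meets the radius.
By the Pythagorean theorem: tangent² + 7² = 25²
tangent² = 625 - 49 = 576
tangent = 24

24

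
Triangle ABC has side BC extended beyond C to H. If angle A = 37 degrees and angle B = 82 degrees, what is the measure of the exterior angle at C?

The interior angle at C is 180 - 37 - 82 = 61 degrees.
The exterior angle and interior angle at C are supplementary:
Exterior angle = 180 - 61 = 119 degrees.

119 degrees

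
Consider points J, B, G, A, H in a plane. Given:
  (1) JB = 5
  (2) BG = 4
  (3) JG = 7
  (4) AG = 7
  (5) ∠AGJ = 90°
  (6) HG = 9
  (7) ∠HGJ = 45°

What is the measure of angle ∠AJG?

Step 1: By the law of cosines on triangle JGA: JA² = 7² + 7² − 2·7·7·cos(90°) = 98, so JA = 7·√2.
Step 2: By the inverse law of cosines on triangle AJG: cos(∠AJG) = ((7·√2)² + 7² − 7²) / (2·7·√2·7) = 98/138.59 = 0.7071, so ∠AJG = 45°.

Therefore, the measure of angle ∠AJG = 45°.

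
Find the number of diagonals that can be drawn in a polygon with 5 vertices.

Each of the 5 vertices connects to 2 non-adjacent vertices via diagonals.
Total connections = 5 × 2 = 10, but each diagonal is counted twice.
Number of diagonals = 10 / 2 = 5.

5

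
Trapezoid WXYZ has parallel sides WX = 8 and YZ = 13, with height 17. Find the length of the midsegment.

The midsegment (median) of a trapezoid connects the midpoints of the non-parallel sides.
Its length is the average of the two bases: (8 + 13) / 2 = 21/2.

21/2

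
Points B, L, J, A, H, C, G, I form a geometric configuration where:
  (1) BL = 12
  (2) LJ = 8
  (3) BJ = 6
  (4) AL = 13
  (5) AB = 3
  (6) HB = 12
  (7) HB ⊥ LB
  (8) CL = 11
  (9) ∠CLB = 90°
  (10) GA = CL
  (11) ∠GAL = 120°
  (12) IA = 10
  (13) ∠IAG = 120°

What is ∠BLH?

Step 1: By the law of cosines on triangle LBH: LH² = 12² + 12² − 2·12·12·cos(90°) = 288, so LH = 12·√2.
Step 2: By the inverse law of cosines on triangle BLH: cos(∠BLH) = (12² + (12·√2)² − 12²) / (2·12·12·√2) = 288/407.29 = 0.7071, so ∠BLH = 45°.

Therefore, the measure of angle ∠BLH = 45°.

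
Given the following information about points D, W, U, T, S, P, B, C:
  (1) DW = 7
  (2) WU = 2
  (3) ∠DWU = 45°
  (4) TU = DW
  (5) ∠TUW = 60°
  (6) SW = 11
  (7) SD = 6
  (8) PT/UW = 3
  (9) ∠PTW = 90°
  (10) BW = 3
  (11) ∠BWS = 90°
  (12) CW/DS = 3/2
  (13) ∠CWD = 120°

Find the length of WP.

From the given relations: TU = DW = 7; PT = 3·UW = 3·2 = 6.
Step 1: By the law of cosines on triangle WUT: WT² = 2² + 7² − 2·2·7·cos(60°) = 39, so WT = √39.
Step 2: By the law of cosines on triangle WTP: WP² = √39² + 6² − 2·√39·6·cos(90°) = 75, so WP = 5·√3.

Therefore, the length of WP = 5·√3.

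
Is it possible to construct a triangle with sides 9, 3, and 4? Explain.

Check the triangle inequality: 3 + 4 = 7 ≤ 9.
Since the sum of two sides does not exceed the third, no triangle can be formed.

No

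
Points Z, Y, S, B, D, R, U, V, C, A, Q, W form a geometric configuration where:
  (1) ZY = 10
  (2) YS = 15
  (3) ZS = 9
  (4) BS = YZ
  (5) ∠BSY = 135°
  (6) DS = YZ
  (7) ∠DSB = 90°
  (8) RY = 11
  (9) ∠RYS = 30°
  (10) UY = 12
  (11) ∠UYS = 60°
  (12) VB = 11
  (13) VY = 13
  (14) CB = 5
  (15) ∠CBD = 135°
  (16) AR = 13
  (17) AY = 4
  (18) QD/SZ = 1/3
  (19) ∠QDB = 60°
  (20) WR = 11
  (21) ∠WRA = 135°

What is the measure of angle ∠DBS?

From the given relations: BS = YZ = 10; DS = YZ = 10.
Step 1: By the law of cosines on triangle BSD: BD² = 10² + 10² − 2·10·10·cos(90°) = 200, so BD = 10·√2.
Step 2: By the inverse law of cosines on triangle DBS: cos(∠DBS) = ((10·√2)² + 10² − 10²) / (2·10·√2·10) = 200/282.84 = 0.7071, so ∠DBS = 45°.

Therefore, the measure of angle ∠DBS = 45°.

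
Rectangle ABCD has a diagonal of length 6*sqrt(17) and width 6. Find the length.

Using the Pythagorean theorem: d^2 = a^2 + b^2
b^2 = d^2 - a^2
b^2 = 612 - 36
b^2 = 576
b = sqrt(576) = 24

24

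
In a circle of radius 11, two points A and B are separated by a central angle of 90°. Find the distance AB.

Chord = 2(11) sin(45°) = 11*sqrt(2)

11*sqrt(2)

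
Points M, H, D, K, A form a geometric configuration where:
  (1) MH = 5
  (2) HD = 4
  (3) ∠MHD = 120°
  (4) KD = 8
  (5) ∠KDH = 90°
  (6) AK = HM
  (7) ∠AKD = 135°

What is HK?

Step 1: By the law of cosines on triangle HDK: HK² = 4² + 8² − 2·4·8·cos(90°) = 80, so HK = 4·√5.

Therefore, the length of HK = 4·√5.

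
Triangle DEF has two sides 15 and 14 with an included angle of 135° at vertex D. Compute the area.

When two sides and the included angle are known, the area formula is (1/2)ab sin(C).
The height from one side to the opposite vertex is 14 sin(135°) = 7*sqrt(2).
Area = (1/2) * 15 * 7*sqrt(2) = 105*sqrt(2)/2.

105*sqrt(2)/2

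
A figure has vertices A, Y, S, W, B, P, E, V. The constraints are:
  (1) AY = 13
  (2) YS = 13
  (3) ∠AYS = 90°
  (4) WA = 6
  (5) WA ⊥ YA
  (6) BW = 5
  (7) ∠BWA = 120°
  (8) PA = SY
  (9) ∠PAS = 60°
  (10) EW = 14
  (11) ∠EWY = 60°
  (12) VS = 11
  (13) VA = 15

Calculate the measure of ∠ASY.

Step 1: By the law of cosines on triangle SYA: SA² = 13² + 13² − 2·13·13·cos(90°) = 338, so SA = 13·√2.
Step 2: By the inverse law of cosines on triangle ASY: cos(∠ASY) = ((13·√2)² + 13² − 13²) / (2·13·√2·13) = 338/478 = 0.7071, so ∠ASY = 45°.

Therefore, the measure of angle ∠ASY = 45°.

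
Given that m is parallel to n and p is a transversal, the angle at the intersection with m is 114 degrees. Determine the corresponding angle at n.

When a transversal crosses parallel lines, angles in the same position at each intersection are called corresponding angles.
These are always equal, so the answer is 114 degrees.

114 degrees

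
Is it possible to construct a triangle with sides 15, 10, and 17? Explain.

For three segments to close into a triangle, no single side can be as long as the other two combined.
The longest side is 17, and 10 + 15 = 25 > 17.
A triangle can be formed.

Yes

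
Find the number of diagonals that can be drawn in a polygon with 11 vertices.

Total line segments between 11 vertices = C(11,2) = 55.
Subtract the 11 sides: 55 - 11 = 44 diagonals.

44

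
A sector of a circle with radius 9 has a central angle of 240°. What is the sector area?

Sector area = πr² × θ/360
= π × 9² × 2/3
= π × 81 × 2/3
= 54*pi

54*pi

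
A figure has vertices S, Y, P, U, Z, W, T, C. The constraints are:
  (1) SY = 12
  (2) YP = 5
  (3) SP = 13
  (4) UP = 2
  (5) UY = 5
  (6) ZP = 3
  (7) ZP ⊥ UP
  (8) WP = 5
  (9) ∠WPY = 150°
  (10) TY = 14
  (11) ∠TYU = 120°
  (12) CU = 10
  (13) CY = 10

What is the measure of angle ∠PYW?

Step 1: By the law of cosines on triangle YPW: YW² = 5² + 5² − 2·5·5·cos(150°) = 93.3, so YW ≈ 9.66.
Step 2: By the inverse law of cosines on triangle PYW: cos(∠PYW) = (5² + 9.66² − 5²) / (2·5·9.66) = 93.3/96.59 = 0.9659, so ∠PYW = 15°.

Therefore, the measure of angle ∠PYW = 15°.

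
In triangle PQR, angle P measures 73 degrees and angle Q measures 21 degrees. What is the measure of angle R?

The interior angles sum to 180°: angle R = 180 - 73 - 21 = 86°.
The triangle is acute (angles 73°, 21°, 86°).

86 degrees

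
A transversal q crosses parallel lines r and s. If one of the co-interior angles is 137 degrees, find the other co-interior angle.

Co-interior (same-side interior) angles are between the parallel lines on the same side of the transversal.
Unlike corresponding or alternate interior angles, they are supplementary rather than equal.
So the angle = 180 - 137 = 43 degrees.

43 degrees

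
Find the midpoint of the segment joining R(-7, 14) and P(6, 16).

The midpoint is the point halfway along the segment.
Move half the horizontal distance: -7 + (6 - -7)/2 = -7 + 13/2 = -1/2
Move half the vertical distance: 14 + (16 - 14)/2 = 14 + 2/2 = 15
Midpoint = (-1/2, 15)

(-1/2, 15)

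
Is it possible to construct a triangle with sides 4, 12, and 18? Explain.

Check the triangle inequality: 4 + 12 = 16 ≤ 18.
Since the sum of two sides does not exceed the third, no triangle can be formed.

No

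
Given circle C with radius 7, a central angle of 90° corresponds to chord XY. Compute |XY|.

Chord length = 2r sin(θ/2)
= 2 × 7 × sin(90°/2)
= 2 × 7 × sin(45°)
= 7*sqrt(2)

7*sqrt(2)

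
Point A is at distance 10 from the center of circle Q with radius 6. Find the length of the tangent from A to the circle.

Let T be the point of tangency. Then QT ⊥ AT (radius ⊥ tangent).
In right triangle QTA: QA² = QT² + AT²
10² = 6² + AT²
AT² = 64, AT = 8

8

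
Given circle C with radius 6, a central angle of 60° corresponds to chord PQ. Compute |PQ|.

Chord length = 2r sin(θ/2)
= 2 × 6 × sin(60°/2)
= 2 × 6 × sin(30°)
= 6

6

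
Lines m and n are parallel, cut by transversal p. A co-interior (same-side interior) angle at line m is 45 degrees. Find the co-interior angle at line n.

Co-interior (same-side interior) angles are between the parallel lines on the same side of the transversal.
Unlike corresponding or alternate interior angles, they are supplementary rather than equal.
So the angle = 180 - 45 = 135 degrees.

135 degrees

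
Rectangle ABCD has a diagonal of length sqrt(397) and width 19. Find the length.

b = sqrt(d^2 - a^2) = sqrt(397 - 361) = sqrt(36) = 6

6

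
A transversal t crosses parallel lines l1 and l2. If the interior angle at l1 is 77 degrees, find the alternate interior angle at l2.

Alternate interior angles are equal: 77 degrees.

77 degrees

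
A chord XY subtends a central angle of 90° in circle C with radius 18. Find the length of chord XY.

Chord = 2(18) sin(45°) = 18*sqrt(2)

18*sqrt(2)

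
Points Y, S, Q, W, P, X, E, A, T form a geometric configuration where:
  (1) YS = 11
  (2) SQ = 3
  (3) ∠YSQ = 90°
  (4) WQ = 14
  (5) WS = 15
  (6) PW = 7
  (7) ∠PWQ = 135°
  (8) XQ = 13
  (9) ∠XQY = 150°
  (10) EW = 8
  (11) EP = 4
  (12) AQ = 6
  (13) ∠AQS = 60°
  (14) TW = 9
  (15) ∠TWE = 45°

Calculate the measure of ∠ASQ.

Step 1: By the law of cosines on triangle SQA: SA² = 3² + 6² − 2·3·6·cos(60°) = 27, so SA = 3·√3.
Step 2: By the inverse law of cosines on triangle ASQ: cos(∠ASQ) = ((3·√3)² + 3² − 6²) / (2·3·√3·3) = 0/31.18 = 0, so ∠ASQ = 90°.

Therefore, the measure of angle ∠ASQ = 90°.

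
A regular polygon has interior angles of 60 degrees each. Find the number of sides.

Exterior angle = 180 - 60 = 120. n = 360 / 120 = 3.

3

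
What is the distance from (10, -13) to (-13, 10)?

d = sqrt((-23)^2 + (23)^2) = sqrt(1058) = 23*sqrt(2)

23*sqrt(2)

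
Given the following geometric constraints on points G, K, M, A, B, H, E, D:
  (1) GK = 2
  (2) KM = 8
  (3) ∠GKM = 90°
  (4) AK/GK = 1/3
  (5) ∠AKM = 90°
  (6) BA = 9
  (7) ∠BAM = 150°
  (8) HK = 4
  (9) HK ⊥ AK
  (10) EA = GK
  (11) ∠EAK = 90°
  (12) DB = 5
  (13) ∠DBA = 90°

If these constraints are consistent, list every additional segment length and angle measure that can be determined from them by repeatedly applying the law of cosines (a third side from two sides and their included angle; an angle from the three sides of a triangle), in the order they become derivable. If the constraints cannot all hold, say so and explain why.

The constraints are consistent. Derivable facts, in order:
After 1 step:
- AD = √106
- AH = 2/3·√37
- GM = 2·√17
- KE = 2/3·√10
- MA ≈ 8.03
After 2 steps:
- MB ≈ 16.45
- ∠ADB = 60.95°
- ∠AEK = 18.43°
- ∠AHK = 9.46°
- ∠AKE = 71.57°
- ∠AMK = 4.76°
- ∠BAD = 29.05°
- ∠GMK = 14.04°
- ∠HAK = 80.54°
- ∠KAM = 85.24°
- ∠KGM = 75.96°
After 3 steps:
- ∠ABM = 14.12°
- ∠AMB = 15.88°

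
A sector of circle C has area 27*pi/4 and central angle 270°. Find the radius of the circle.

The sector covers 270°/360° = 3/4 of the full circle.
Full circle area = 27*pi/4 / 3/4 = 9*pi.
Since full area = πr², we get r² = 9*pi/π = 9, so r = 3.

3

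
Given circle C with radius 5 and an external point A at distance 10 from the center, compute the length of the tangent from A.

Let T be the point of tangency. Then CT ⊥ AT (radius ⊥ tangent).
In right triangle CTA: CA² = CT² + AT²
10² = 5² + AT²
AT² = 75, AT = 5*sqrt(3)

5*sqrt(3)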